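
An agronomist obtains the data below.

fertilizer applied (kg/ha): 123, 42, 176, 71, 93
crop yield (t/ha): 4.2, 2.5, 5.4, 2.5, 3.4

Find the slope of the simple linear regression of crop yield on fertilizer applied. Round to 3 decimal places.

n = 5, Σx = 505, Σy = 18, Σxy = 2065.7, Σx² = 61559
Sxx = Σx² − (Σx)²/n = 61559 − 51005 = 10554
Sxy = Σxy − (Σx)(Σy)/n = 2065.7 − 1818 = 247.7
b = Sxy/Sxx = 247.7/10554 = 0.023470

0.023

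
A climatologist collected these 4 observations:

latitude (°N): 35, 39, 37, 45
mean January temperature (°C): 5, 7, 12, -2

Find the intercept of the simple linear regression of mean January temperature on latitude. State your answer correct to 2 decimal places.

44.50

n = 4, Σx = 156, Σy = 22, Σxy = 802, Σx² = 6140
Sxx = Σx² − (Σx)²/n = 6140 − 6084 = 56
Sxy = Σxy − (Σx)(Σy)/n = 802 − 858 = -56
b = Sxy/Sxx = -56/56 = -1
a = ȳ − b·x̄ = 5.5 − (-1)·39 = 44.5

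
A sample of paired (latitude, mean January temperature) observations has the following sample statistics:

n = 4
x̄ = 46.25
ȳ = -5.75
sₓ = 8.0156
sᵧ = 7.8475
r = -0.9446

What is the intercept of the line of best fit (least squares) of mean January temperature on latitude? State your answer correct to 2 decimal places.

37.02

b = r · sᵧ/sₓ = -0.9446 · 7.8475/8.0156 = -0.924790
a = ȳ − b·x̄ = -5.75 − (-0.924790)·46.25 = 37.021548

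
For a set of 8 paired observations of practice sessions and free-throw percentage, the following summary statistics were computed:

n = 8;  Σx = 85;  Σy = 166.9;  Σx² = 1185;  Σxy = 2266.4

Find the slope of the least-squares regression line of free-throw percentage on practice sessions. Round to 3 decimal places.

Sxx = Σx² − (Σx)²/n = 1185 − 903.125 = 281.875
Sxy = Σxy − (Σx)(Σy)/n = 2266.4 − 1773.3125 = 493.0875
b = Sxy/Sxx = 493.0875/281.875 = 1.749313

1.749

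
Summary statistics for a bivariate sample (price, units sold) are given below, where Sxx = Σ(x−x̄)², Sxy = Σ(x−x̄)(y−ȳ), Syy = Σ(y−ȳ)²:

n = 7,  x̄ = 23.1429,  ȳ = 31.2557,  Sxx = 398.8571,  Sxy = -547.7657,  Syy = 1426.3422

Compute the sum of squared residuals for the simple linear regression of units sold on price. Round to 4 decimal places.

b = Sxy/Sxx = -547.7657/398.8571 = -1.373338
SSE = Syy − b·Sxy = 1426.3422 − (-1.373338)·(-547.7657) = 674.074628

674.0746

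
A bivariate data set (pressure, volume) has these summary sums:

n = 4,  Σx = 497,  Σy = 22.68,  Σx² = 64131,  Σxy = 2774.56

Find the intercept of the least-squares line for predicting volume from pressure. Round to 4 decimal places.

7.9385

Sxx = Σx² − (Σx)²/n = 64131 − 61752.25 = 2378.75
Sxy = Σxy − (Σx)(Σy)/n = 2774.56 − 2817.99 = -43.43
b = Sxy/Sxx = -43.43/2378.75 = -0.018257
a = ȳ − b·x̄ = 5.67 − (-0.018257)·124.25 = 7.938493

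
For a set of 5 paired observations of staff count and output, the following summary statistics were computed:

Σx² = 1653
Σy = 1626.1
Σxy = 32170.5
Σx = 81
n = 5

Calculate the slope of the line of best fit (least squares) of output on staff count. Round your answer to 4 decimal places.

17.1000

Sxx = Σx² − (Σx)²/n = 1653 − 1312.2 = 340.8
Sxy = Σxy − (Σx)(Σy)/n = 32170.5 − 26342.82 = 5827.68
b = Sxy/Sxx = 5827.68/340.8 = 17.1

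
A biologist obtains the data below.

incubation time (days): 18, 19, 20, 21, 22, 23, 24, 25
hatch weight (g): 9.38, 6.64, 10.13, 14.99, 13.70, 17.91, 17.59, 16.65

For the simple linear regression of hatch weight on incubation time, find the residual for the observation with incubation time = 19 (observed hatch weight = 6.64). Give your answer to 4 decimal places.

n = 8, Σx = 172, Σy = 106.99, Σxy = 2364.13, Σx² = 3740
Sxx = Σx² − (Σx)²/n = 3740 − 3698 = 42
Sxy = Σxy − (Σx)(Σy)/n = 2364.13 − 2300.285 = 63.845
b = Sxy/Sxx = 63.845/42 = 1.520119
a = ȳ − b·x̄ = 13.37375 − 1.520119·21.5 = -19.308810
ŷ(19) = -19.308810 + 1.520119·19 = 9.573452
residual = y − ŷ = 6.64 − 9.573452 = -2.933452

-2.9335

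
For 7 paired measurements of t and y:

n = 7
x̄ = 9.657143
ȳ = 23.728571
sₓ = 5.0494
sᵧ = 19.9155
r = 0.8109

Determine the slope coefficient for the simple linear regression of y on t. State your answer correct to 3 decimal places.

b = r · sᵧ/sₓ = 0.8109 · 19.9155/5.0494 = 3.198297

3.198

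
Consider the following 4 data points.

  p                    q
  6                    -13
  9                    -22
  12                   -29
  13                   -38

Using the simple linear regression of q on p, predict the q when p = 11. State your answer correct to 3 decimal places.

-28.767

n = 4, Σx = 40, Σy = -102, Σxy = -1118, Σx² = 430
Sxx = Σx² − (Σx)²/n = 430 − 400 = 30
Sxy = Σxy − (Σx)(Σy)/n = -1118 − (-1020) = -98
b = Sxy/Sxx = -98/30 = -3.266667
a = ȳ − b·x̄ = -25.5 − (-3.266667)·10 = 7.166667
ŷ(11) = a + b·11 = 7.166667 + (-3.266667)·11 = -28.766667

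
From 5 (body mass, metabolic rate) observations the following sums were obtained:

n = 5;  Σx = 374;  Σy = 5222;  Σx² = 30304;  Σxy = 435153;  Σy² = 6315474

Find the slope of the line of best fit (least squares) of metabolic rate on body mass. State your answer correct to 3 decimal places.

Sxx = Σx² − (Σx)²/n = 30304 − 27975.2 = 2328.8
Sxy = Σxy − (Σx)(Σy)/n = 435153 − 390605.6 = 44547.4
b = Sxy/Sxx = 44547.4/2328.8 = 19.128908

19.129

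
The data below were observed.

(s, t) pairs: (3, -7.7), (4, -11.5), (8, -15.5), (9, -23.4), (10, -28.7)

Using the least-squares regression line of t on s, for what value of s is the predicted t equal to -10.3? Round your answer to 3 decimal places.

n = 5, Σx = 34, Σy = -86.8, Σxy = -690.7, Σx² = 270
Sxx = Σx² − (Σx)²/n = 270 − 231.2 = 38.8
Sxy = Σxy − (Σx)(Σy)/n = -690.7 − (-590.24) = -100.46
b = Sxy/Sxx = -100.46/38.8 = -2.589175
a = ȳ − b·x̄ = -17.36 − (-2.589175)·6.8 = 0.246392
Set a + b·x = -10.3: x = (-10.3 − 0.246392) / (-2.589175) = 4.073263

4.073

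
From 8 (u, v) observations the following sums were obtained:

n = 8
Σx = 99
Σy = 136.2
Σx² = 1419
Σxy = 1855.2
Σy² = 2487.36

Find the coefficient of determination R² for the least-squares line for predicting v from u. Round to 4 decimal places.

Sxx = Σx² − (Σx)²/n = 1419 − 1225.125 = 193.875
Sxy = Σxy − (Σx)(Σy)/n = 1855.2 − 1685.475 = 169.725
Syy = Σy² − (Σy)²/n = 2487.36 − 2318.805 = 168.555
R² = Sxy²/(Sxx·Syy) = (169.725)²/(193.875·168.555) = 0.881512

0.8815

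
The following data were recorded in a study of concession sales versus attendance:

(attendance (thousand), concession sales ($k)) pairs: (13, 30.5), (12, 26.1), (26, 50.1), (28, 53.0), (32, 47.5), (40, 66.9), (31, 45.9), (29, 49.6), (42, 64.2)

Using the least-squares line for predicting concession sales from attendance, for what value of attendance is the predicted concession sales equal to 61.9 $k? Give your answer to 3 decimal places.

39.156

n = 9, Σx = 253, Σy = 433.8, Σxy = 13250, Σx² = 7963
Sxx = Σx² − (Σx)²/n = 7963 − 7112.111111 = 850.888889
Sxy = Σxy − (Σx)(Σy)/n = 13250 − 12194.6 = 1055.4
b = Sxy/Sxx = 1055.4/850.888889 = 1.240350
a = ȳ − b·x̄ = 48.2 − 1.240350·28.111111 = 13.332384
Set a + b·x = 61.9: x = (61.9 − 13.332384) / 1.240350 = 39.156381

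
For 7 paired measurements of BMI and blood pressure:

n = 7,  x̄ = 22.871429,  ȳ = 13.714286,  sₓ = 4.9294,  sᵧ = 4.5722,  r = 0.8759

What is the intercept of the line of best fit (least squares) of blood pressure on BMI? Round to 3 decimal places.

-4.867

b = r · sᵧ/sₓ = 0.8759 · 4.5722/4.9294 = 0.812430
a = ȳ − b·x̄ = 13.714286 − 0.812430·22.871429 = -4.867138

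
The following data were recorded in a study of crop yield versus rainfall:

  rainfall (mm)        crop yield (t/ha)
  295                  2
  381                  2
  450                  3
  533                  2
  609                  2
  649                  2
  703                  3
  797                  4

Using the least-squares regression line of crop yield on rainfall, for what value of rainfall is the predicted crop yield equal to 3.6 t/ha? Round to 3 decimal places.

963.811

n = 8, Σx = 4417, Σy = 20, Σxy = 11581, Σx² = 2640275
Sxx = Σx² − (Σx)²/n = 2640275 − 2438736.125 = 201538.875
Sxy = Σxy − (Σx)(Σy)/n = 11581 − 11042.5 = 538.5
b = Sxy/Sxx = 538.5/201538.875 = 0.002672
a = ȳ − b·x̄ = 2.5 − 0.002672·552.125 = 1.024755
Set a + b·x = 3.6: x = (3.6 − 1.024755) / 0.002672 = 963.810724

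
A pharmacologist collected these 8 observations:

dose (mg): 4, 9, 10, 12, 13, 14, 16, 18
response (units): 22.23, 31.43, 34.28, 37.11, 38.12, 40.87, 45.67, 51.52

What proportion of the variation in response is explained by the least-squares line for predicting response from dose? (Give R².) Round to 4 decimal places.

n = 8, Σx = 96, Σy = 301.23, Σxy = 3885.73, Σx² = 1286, Σy² = 11897.8389
Sxx = Σx² − (Σx)²/n = 1286 − 1152 = 134
Sxy = Σxy − (Σx)(Σy)/n = 3885.73 − 3614.76 = 270.97
Syy = Σy² − (Σy)²/n = 11897.8389 − 11342.439113 = 555.399788
R² = Sxy²/(Sxx·Syy) = (270.97)²/(134·555.399788) = 0.986579

0.9866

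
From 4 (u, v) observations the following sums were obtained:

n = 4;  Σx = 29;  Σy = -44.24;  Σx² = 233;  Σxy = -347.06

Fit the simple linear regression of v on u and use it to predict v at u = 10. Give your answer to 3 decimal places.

Sxx = Σx² − (Σx)²/n = 233 − 210.25 = 22.75
Sxy = Σxy − (Σx)(Σy)/n = -347.06 − (-320.74) = -26.32
b = Sxy/Sxx = -26.32/22.75 = -1.156923
a = ȳ − b·x̄ = -11.06 − (-1.156923)·7.25 = -2.672308
ŷ(10) = a + b·10 = -2.672308 + (-1.156923)·10 = -14.241538

-14.242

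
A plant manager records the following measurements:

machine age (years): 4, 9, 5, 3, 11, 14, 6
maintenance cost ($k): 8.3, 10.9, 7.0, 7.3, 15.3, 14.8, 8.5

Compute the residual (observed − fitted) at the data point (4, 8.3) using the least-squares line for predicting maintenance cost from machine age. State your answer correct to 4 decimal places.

n = 7, Σx = 52, Σy = 72.1, Σxy = 614.7, Σx² = 484
Sxx = Σx² − (Σx)²/n = 484 − 386.285714 = 97.714286
Sxy = Σxy − (Σx)(Σy)/n = 614.7 − 535.6 = 79.1
b = Sxy/Sxx = 79.1/97.714286 = 0.809503
a = ȳ − b·x̄ = 10.3 − 0.809503·7.428571 = 4.286550
ŷ(4) = 4.286550 + 0.809503·4 = 7.524561
residual = y − ŷ = 8.3 − 7.524561 = 0.775439

0.7754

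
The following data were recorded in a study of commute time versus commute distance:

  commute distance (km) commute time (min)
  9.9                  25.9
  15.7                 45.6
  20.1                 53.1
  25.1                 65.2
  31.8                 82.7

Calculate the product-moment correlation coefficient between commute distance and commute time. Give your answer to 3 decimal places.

n = 5, Σx = 102.6, Σy = 272.5, Σxy = 6306.02, Σx² = 2389.76, Σy² = 16660.11
Sxx = Σx² − (Σx)²/n = 2389.76 − 2105.352 = 284.408
Sxy = Σxy − (Σx)(Σy)/n = 6306.02 − 5591.7 = 714.32
Syy = Σy² − (Σy)²/n = 16660.11 − 14851.25 = 1808.86
r = Sxy/√(Sxx·Syy) = 714.32/√(514454.25488) = 714.32/717.254665 = 0.995908

0.996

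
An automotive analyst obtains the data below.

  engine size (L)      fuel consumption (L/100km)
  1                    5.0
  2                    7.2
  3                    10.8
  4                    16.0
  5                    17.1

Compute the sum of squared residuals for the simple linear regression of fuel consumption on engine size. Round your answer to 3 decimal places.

3.548

n = 5, Σx = 15, Σy = 56.1, Σxy = 201.3, Σx² = 55, Σy² = 741.89
Sxx = Σx² − (Σx)²/n = 55 − 45 = 10
Sxy = Σxy − (Σx)(Σy)/n = 201.3 − 168.3 = 33
Syy = Σy² − (Σy)²/n = 741.89 − 629.442 = 112.448
b = Sxy/Sxx = 33/10 = 3.3
SSE = Syy − b·Sxy = 112.448 − 3.3·33 = 3.548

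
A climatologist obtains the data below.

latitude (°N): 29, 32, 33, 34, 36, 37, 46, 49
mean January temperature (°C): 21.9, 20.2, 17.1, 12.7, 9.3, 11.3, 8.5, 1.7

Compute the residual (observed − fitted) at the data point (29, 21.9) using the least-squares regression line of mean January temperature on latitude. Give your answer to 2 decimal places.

2.12

n = 8, Σx = 296, Σy = 102.7, Σxy = 3504.8, Σx² = 11292
Sxx = Σx² − (Σx)²/n = 11292 − 10952 = 340
Sxy = Σxy − (Σx)(Σy)/n = 3504.8 − 3799.9 = -295.1
b = Sxy/Sxx = -295.1/340 = -0.867941
a = ȳ − b·x̄ = 12.8375 − (-0.867941)·37 = 44.951324
ŷ(29) = 44.951324 + (-0.867941)·29 = 19.781029
residual = y − ŷ = 21.9 − 19.781029 = 2.118971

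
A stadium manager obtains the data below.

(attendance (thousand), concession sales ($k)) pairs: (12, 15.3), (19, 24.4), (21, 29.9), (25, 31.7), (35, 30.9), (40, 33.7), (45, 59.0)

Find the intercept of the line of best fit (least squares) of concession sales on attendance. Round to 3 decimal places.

n = 7, Σx = 197, Σy = 224.9, Σxy = 7152.1, Σx² = 6421
Sxx = Σx² − (Σx)²/n = 6421 − 5544.142857 = 876.857143
Sxy = Σxy − (Σx)(Σy)/n = 7152.1 − 6329.328571 = 822.771429
b = Sxy/Sxx = 822.771429/876.857143 = 0.938319
a = ȳ − b·x̄ = 32.128571 − 0.938319·28.142857 = 5.721603

5.722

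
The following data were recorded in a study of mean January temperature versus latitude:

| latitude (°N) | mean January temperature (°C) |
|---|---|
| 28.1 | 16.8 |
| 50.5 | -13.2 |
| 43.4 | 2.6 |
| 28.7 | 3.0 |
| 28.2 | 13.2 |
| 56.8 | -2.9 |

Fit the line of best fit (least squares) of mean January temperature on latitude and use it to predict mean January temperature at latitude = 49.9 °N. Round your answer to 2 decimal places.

-4.02

n = 6, Σx = 235.7, Σy = 19.5, Σxy = 211.94, Σx² = 10068.59
Sxx = Σx² − (Σx)²/n = 10068.59 − 9259.081667 = 809.508333
Sxy = Σxy − (Σx)(Σy)/n = 211.94 − 766.025 = -554.085
b = Sxy/Sxx = -554.085/809.508333 = -0.684471
a = ȳ − b·x̄ = 3.25 − (-0.684471)·39.283333 = 30.138303
ŷ(49.9) = a + b·49.9 = 30.138303 + (-0.684471)·49.9 = -4.016801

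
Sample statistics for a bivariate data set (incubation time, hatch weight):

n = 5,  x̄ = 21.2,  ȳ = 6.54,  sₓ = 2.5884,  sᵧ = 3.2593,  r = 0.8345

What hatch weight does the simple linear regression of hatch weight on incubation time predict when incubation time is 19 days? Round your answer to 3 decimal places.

b = r · sᵧ/sₓ = 0.8345 · 3.2593/2.5884 = 1.050798
a = ȳ − b·x̄ = 6.54 − 1.050798·21.2 = -15.736920
ŷ(19) = a + b·19 = -15.736920 + 1.050798·19 = 4.228244

4.228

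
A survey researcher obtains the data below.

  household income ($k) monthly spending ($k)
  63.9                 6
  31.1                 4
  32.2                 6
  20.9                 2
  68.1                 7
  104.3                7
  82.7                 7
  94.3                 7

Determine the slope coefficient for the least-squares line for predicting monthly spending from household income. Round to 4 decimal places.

0.0480

n = 8, Σx = 497.5, Σy = 46, Σxy = 3188.6, Σx² = 37771.95
Sxx = Σx² − (Σx)²/n = 37771.95 − 30938.28125 = 6833.66875
Sxy = Σxy − (Σx)(Σy)/n = 3188.6 − 2860.625 = 327.975
b = Sxy/Sxx = 327.975/6833.66875 = 0.047994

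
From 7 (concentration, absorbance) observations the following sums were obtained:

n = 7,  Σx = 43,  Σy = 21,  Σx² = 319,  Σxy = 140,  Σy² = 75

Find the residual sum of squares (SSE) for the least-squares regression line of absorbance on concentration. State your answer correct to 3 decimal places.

Sxx = Σx² − (Σx)²/n = 319 − 264.142857 = 54.857143
Sxy = Σxy − (Σx)(Σy)/n = 140 − 129 = 11
Syy = Σy² − (Σy)²/n = 75 − 63 = 12
b = Sxy/Sxx = 11/54.857143 = 0.200521
SSE = Syy − b·Sxy = 12 − 0.200521·11 = 9.794271

9.794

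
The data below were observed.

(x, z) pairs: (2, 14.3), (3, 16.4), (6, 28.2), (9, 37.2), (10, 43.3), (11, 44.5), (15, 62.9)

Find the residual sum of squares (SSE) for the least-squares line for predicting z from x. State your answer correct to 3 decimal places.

n = 7, Σx = 56, Σy = 246.8, Σxy = 2447.8, Σx² = 576, Σy² = 10464.08
Sxx = Σx² − (Σx)²/n = 576 − 448 = 128
Sxy = Σxy − (Σx)(Σy)/n = 2447.8 − 1974.4 = 473.4
Syy = Σy² − (Σy)²/n = 10464.08 − 8701.462857 = 1762.617143
b = Sxy/Sxx = 473.4/128 = 3.698437
SSE = Syy − b·Sxy = 1762.617143 − 3.698437·473.4 = 11.776830

11.777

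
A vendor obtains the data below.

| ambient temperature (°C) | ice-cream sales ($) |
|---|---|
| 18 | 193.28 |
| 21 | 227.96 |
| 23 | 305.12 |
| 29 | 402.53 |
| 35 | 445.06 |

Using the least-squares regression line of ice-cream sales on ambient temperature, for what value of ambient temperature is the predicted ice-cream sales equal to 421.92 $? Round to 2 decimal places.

n = 5, Σx = 126, Σy = 1573.95, Σxy = 42534.43, Σx² = 3360
Sxx = Σx² − (Σx)²/n = 3360 − 3175.2 = 184.8
Sxy = Σxy − (Σx)(Σy)/n = 42534.43 − 39663.54 = 2870.89
b = Sxy/Sxx = 2870.89/184.8 = 15.535119
a = ȳ − b·x̄ = 314.79 − 15.535119·25.2 = -76.695
Set a + b·x = 421.92: x = (421.92 − (-76.695)) / 15.535119 = 32.095988

32.10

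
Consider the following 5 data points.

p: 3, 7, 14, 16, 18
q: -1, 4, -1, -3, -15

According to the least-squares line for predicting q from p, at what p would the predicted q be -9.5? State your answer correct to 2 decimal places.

19.97

n = 5, Σx = 58, Σy = -16, Σxy = -307, Σx² = 834
Sxx = Σx² − (Σx)²/n = 834 − 672.8 = 161.2
Sxy = Σxy − (Σx)(Σy)/n = -307 − (-185.6) = -121.4
b = Sxy/Sxx = -121.4/161.2 = -0.753102
a = ȳ − b·x̄ = -3.2 − (-0.753102)·11.6 = 5.535980
Set a + b·x = -9.5: x = (-9.5 − 5.535980) / (-0.753102) = 19.965404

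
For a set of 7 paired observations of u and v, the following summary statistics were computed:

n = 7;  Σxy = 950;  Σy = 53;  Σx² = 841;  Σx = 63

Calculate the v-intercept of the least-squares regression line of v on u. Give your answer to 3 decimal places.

Sxx = Σx² − (Σx)²/n = 841 − 567 = 274
Sxy = Σxy − (Σx)(Σy)/n = 950 − 477 = 473
b = Sxy/Sxx = 473/274 = 1.726277
a = ȳ − b·x̄ = 7.571429 − 1.726277·9 = -7.965068

-7.965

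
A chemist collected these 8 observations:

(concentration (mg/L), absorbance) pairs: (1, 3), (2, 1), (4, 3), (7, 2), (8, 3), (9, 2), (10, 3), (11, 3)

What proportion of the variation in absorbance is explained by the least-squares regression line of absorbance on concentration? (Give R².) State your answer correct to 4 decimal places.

n = 8, Σx = 52, Σy = 20, Σxy = 136, Σx² = 436, Σy² = 54
Sxx = Σx² − (Σx)²/n = 436 − 338 = 98
Sxy = Σxy − (Σx)(Σy)/n = 136 − 130 = 6
Syy = Σy² − (Σy)²/n = 54 − 50 = 4
R² = Sxy²/(Sxx·Syy) = (6)²/(98·4) = 0.091837

0.0918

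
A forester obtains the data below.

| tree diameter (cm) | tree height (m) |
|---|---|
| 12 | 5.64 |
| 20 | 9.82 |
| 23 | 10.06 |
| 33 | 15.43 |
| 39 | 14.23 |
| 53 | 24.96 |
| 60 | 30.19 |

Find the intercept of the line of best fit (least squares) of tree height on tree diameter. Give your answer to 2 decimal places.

-1.00

n = 7, Σx = 240, Σy = 110.33, Σxy = 4693.9, Σx² = 10092
Sxx = Σx² − (Σx)²/n = 10092 − 8228.571429 = 1863.428571
Sxy = Σxy − (Σx)(Σy)/n = 4693.9 − 3782.742857 = 911.157143
b = Sxy/Sxx = 911.157143/1863.428571 = 0.488968
a = ȳ − b·x̄ = 15.761429 − 0.488968·34.285714 = -1.003192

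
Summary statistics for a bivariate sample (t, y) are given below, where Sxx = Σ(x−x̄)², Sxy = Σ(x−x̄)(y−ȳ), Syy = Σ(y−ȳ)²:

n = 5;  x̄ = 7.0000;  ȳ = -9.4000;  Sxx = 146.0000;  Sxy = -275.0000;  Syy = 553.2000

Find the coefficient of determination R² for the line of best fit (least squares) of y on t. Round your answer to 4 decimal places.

R² = Sxy²/(Sxx·Syy) = (-275)²/(146·553.2) = 0.936333

0.9363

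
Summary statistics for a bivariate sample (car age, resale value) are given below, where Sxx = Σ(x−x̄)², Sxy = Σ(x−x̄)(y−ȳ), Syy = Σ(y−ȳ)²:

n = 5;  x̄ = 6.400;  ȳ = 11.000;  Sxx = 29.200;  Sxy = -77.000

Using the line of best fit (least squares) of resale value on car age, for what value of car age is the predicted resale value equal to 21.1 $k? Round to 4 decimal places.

b = Sxy/Sxx = -77/29.2 = -2.636986
a = ȳ − b·x̄ = 11 − (-2.636986)·6.4 = 27.876712
Set a + b·x = 21.1: x = (21.1 − 27.876712) / (-2.636986) = 2.569870

2.5699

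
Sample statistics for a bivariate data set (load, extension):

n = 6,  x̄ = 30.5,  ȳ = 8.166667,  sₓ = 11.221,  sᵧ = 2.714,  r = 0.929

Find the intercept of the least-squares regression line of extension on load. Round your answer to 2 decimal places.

1.31

b = r · sᵧ/sₓ = 0.929 · 2.714/11.221 = 0.224695
a = ȳ − b·x̄ = 8.166667 − 0.224695·30.5 = 1.313460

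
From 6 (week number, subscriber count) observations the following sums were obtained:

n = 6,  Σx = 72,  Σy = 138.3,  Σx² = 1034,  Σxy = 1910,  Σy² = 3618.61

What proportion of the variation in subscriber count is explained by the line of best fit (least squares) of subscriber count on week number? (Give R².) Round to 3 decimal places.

Sxx = Σx² − (Σx)²/n = 1034 − 864 = 170
Sxy = Σxy − (Σx)(Σy)/n = 1910 − 1659.6 = 250.4
Syy = Σy² − (Σy)²/n = 3618.61 − 3187.815 = 430.795
R² = Sxy²/(Sxx·Syy) = (250.4)²/(170·430.795) = 0.856148

0.856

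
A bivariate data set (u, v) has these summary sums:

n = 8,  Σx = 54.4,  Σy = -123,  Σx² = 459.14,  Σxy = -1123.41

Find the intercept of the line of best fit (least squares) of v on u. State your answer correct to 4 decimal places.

Sxx = Σx² − (Σx)²/n = 459.14 − 369.92 = 89.22
Sxy = Σxy − (Σx)(Σy)/n = -1123.41 − (-836.4) = -287.01
b = Sxy/Sxx = -287.01/89.22 = -3.216880
a = ȳ − b·x̄ = -15.375 − (-3.216880)·6.8 = 6.499781

6.4998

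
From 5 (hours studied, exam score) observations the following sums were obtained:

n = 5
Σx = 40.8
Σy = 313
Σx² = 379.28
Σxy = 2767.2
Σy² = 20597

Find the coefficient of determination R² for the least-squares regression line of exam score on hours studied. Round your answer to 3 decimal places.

0.977

Sxx = Σx² − (Σx)²/n = 379.28 − 332.928 = 46.352
Sxy = Σxy − (Σx)(Σy)/n = 2767.2 − 2554.08 = 213.12
Syy = Σy² − (Σy)²/n = 20597 − 19593.8 = 1003.2
R² = Sxy²/(Sxx·Syy) = (213.12)²/(46.352·1003.2) = 0.976770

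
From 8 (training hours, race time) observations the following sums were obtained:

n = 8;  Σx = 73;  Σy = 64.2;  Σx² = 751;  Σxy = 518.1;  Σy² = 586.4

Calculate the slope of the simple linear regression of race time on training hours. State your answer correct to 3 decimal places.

-0.798

Sxx = Σx² − (Σx)²/n = 751 − 666.125 = 84.875
Sxy = Σxy − (Σx)(Σy)/n = 518.1 − 585.825 = -67.725
b = Sxy/Sxx = -67.725/84.875 = -0.797938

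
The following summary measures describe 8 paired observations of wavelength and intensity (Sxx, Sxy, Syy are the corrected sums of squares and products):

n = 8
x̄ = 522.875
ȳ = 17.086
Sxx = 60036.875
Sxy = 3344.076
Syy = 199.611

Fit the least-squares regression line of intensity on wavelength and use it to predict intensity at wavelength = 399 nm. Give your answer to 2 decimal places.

b = Sxy/Sxx = 3344.076/60036.875 = 0.055700
a = ȳ − b·x̄ = 17.086 − 0.055700·522.875 = -12.038330
ŷ(399) = a + b·399 = -12.038330 + 0.055700·399 = 10.186117

10.19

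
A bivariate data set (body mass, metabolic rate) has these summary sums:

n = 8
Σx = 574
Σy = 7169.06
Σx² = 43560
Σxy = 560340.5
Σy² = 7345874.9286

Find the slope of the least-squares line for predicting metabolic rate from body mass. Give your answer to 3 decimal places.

19.348

Sxx = Σx² − (Σx)²/n = 43560 − 41184.5 = 2375.5
Sxy = Σxy − (Σx)(Σy)/n = 560340.5 − 514380.055 = 45960.445
b = Sxy/Sxx = 45960.445/2375.5 = 19.347693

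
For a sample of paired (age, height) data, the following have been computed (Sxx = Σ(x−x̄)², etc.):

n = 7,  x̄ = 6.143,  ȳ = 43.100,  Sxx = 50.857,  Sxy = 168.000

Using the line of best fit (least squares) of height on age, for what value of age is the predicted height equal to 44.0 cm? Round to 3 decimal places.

6.415

b = Sxy/Sxx = 168/50.857 = 3.303380
a = ȳ − b·x̄ = 43.1 − 3.303380·6.143 = 22.807336
Set a + b·x = 44.0: x = (44.0 − 22.807336) / 3.303380 = 6.415448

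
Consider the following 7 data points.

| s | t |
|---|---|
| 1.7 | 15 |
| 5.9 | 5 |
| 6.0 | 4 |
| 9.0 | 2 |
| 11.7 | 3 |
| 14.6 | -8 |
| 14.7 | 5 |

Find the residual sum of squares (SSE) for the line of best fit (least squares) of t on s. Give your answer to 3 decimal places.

n = 7, Σx = 63.6, Σy = 26, Σxy = 88.8, Σx² = 720.84, Σy² = 368
Sxx = Σx² − (Σx)²/n = 720.84 − 577.851429 = 142.988571
Sxy = Σxy − (Σx)(Σy)/n = 88.8 − 236.228571 = -147.428571
Syy = Σy² − (Σy)²/n = 368 − 96.571429 = 271.428571
b = Sxy/Sxx = -147.428571/142.988571 = -1.031051
SSE = Syy − b·Sxy = 271.428571 − (-1.031051)·(-147.428571) = 119.422132

119.422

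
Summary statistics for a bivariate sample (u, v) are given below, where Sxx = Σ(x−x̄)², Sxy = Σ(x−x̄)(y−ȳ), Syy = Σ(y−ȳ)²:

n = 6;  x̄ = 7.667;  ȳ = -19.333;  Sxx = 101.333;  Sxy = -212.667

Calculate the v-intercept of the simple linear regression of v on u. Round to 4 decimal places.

-3.2423

b = Sxy/Sxx = -212.667/101.333 = -2.098694
a = ȳ − b·x̄ = -19.333 − (-2.098694)·7.667 = -3.242310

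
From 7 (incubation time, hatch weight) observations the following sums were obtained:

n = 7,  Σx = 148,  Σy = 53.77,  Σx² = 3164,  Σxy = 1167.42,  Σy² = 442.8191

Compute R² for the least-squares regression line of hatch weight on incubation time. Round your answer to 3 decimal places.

0.900

Sxx = Σx² − (Σx)²/n = 3164 − 3129.142857 = 34.857143
Sxy = Σxy − (Σx)(Σy)/n = 1167.42 − 1136.851429 = 30.568571
Syy = Σy² − (Σy)²/n = 442.8191 − 413.030414 = 29.788686
R² = Sxy²/(Sxx·Syy) = (30.568571)²/(34.857143·29.788686) = 0.899927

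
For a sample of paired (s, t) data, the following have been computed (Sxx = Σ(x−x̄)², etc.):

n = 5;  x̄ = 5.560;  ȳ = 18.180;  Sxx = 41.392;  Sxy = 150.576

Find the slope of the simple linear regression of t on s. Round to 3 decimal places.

b = Sxy/Sxx = 150.576/41.392 = 3.637804

3.638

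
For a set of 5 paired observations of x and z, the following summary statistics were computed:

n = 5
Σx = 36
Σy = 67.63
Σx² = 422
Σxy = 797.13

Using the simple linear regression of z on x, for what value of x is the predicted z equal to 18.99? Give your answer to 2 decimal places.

10.07

Sxx = Σx² − (Σx)²/n = 422 − 259.2 = 162.8
Sxy = Σxy − (Σx)(Σy)/n = 797.13 − 486.936 = 310.194
b = Sxy/Sxx = 310.194/162.8 = 1.905369
a = ȳ − b·x̄ = 13.526 − 1.905369·7.2 = -0.192654
Set a + b·x = 18.99: x = (18.99 − (-0.192654)) / 1.905369 = 10.067687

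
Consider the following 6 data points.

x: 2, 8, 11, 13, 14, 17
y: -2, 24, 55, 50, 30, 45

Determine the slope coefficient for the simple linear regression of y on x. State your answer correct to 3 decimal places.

n = 6, Σx = 65, Σy = 202, Σxy = 2628, Σx² = 843
Sxx = Σx² − (Σx)²/n = 843 − 704.166667 = 138.833333
Sxy = Σxy − (Σx)(Σy)/n = 2628 − 2188.333333 = 439.666667
b = Sxy/Sxx = 439.666667/138.833333 = 3.166867

3.167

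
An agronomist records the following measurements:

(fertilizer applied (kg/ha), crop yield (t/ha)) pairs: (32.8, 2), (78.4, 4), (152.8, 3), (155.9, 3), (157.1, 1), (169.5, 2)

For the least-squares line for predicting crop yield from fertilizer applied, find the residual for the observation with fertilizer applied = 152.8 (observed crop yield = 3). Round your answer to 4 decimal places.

n = 6, Σx = 746.5, Σy = 15, Σxy = 1801.4, Σx² = 108285.71
Sxx = Σx² − (Σx)²/n = 108285.71 − 92877.041667 = 15408.668333
Sxy = Σxy − (Σx)(Σy)/n = 1801.4 − 1866.25 = -64.85
b = Sxy/Sxx = -64.85/15408.668333 = -0.004209
a = ȳ − b·x̄ = 2.5 − (-0.004209)·124.416667 = 3.023629
ŷ(152.8) = 3.023629 + (-0.004209)·152.8 = 2.380544
residual = y − ŷ = 3 − 2.380544 = 0.619456

0.6195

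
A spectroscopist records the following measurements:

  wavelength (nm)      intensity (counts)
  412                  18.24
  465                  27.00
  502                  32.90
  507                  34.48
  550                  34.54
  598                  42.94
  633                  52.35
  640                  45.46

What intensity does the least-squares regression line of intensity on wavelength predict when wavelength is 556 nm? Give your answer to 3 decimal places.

38.245

n = 8, Σx = 4307, Σy = 287.91, Σxy = 160974.11, Σx² = 2365415
Sxx = Σx² − (Σx)²/n = 2365415 − 2318781.125 = 46633.875
Sxy = Σxy − (Σx)(Σy)/n = 160974.11 − 155003.54625 = 5970.56375
b = Sxy/Sxx = 5970.56375/46633.875 = 0.128031
a = ȳ − b·x̄ = 35.98875 − 0.128031·538.375 = -32.939733
ŷ(556) = a + b·556 = -32.939733 + 0.128031·556 = 38.245290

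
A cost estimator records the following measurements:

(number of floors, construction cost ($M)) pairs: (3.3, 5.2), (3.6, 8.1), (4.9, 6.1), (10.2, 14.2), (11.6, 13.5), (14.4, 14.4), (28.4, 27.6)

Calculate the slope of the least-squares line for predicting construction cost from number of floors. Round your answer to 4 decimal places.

n = 7, Σx = 76.4, Σy = 89.1, Σxy = 1368.85, Σx² = 1300.38
Sxx = Σx² − (Σx)²/n = 1300.38 − 833.851429 = 466.528571
Sxy = Σxy − (Σx)(Σy)/n = 1368.85 − 972.462857 = 396.387143
b = Sxy/Sxx = 396.387143/466.528571 = 0.849652

0.8497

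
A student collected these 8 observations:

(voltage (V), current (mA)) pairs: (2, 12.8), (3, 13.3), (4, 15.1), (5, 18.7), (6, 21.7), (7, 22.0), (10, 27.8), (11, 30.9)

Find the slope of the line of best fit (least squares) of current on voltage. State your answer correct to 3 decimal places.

2.051

n = 8, Σx = 48, Σy = 162.3, Σxy = 1121.5, Σx² = 360
Sxx = Σx² − (Σx)²/n = 360 − 288 = 72
Sxy = Σxy − (Σx)(Σy)/n = 1121.5 − 973.8 = 147.7
b = Sxy/Sxx = 147.7/72 = 2.051389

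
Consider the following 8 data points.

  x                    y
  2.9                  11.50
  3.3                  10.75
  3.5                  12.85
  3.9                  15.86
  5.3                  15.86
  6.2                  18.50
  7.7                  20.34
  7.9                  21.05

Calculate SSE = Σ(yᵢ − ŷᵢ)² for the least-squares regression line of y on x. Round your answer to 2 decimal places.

n = 8, Σx = 40.7, Σy = 126.71, Σxy = 697.325, Σx² = 234.99, Σy² = 2115.0823
Sxx = Σx² − (Σx)²/n = 234.99 − 207.06125 = 27.92875
Sxy = Σxy − (Σx)(Σy)/n = 697.325 − 644.637125 = 52.687875
Syy = Σy² − (Σy)²/n = 2115.0823 − 2006.928013 = 108.154287
b = Sxy/Sxx = 52.687875/27.92875 = 1.886510
SSE = Syy − b·Sxy = 108.154287 − 1.886510·52.687875 = 8.758068

8.76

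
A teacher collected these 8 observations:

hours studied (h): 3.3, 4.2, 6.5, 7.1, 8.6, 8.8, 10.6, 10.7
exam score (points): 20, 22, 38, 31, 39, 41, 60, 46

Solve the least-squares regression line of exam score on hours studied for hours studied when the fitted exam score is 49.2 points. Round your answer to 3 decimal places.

n = 8, Σx = 59.8, Σy = 297, Σxy = 2449.9, Σx² = 499.44
Sxx = Σx² − (Σx)²/n = 499.44 − 447.005 = 52.435
Sxy = Σxy − (Σx)(Σy)/n = 2449.9 − 2220.075 = 229.825
b = Sxy/Sxx = 229.825/52.435 = 4.383046
a = ȳ − b·x̄ = 37.125 − 4.383046·7.475 = 4.361734
Set a + b·x = 49.2: x = (49.2 − 4.361734) / 4.383046 = 10.229934

10.230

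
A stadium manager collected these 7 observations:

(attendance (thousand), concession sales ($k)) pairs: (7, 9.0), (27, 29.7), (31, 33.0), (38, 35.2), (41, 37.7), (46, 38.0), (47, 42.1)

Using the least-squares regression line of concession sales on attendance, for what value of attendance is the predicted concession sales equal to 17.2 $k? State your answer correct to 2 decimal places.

14.36

n = 7, Σx = 237, Σy = 224.7, Σxy = 8497.9, Σx² = 9189
Sxx = Σx² − (Σx)²/n = 9189 − 8024.142857 = 1164.857143
Sxy = Σxy − (Σx)(Σy)/n = 8497.9 − 7607.7 = 890.2
b = Sxy/Sxx = 890.2/1164.857143 = 0.764214
a = ȳ − b·x̄ = 32.1 − 0.764214·33.857143 = 6.225901
Set a + b·x = 17.2: x = (17.2 − 6.225901) / 0.764214 = 14.359983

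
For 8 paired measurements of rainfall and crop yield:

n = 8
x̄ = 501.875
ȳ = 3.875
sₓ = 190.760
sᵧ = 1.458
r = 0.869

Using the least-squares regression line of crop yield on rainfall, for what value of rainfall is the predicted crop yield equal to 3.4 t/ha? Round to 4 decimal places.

b = r · sᵧ/sₓ = 0.869 · 1.458/190.76 = 0.006642
a = ȳ − b·x̄ = 3.875 − 0.006642·501.875 = 0.541614
Set a + b·x = 3.4: x = (3.4 − 0.541614) / 0.006642 = 430.358933

430.3589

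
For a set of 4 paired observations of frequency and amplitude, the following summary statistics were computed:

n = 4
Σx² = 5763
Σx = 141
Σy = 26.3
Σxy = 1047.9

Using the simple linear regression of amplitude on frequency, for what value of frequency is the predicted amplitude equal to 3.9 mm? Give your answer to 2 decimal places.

17.70

Sxx = Σx² − (Σx)²/n = 5763 − 4970.25 = 792.75
Sxy = Σxy − (Σx)(Σy)/n = 1047.9 − 927.075 = 120.825
b = Sxy/Sxx = 120.825/792.75 = 0.152412
a = ȳ − b·x̄ = 6.575 − 0.152412·35.25 = 1.202460
Set a + b·x = 3.9: x = (3.9 − 1.202460) / 0.152412 = 17.698945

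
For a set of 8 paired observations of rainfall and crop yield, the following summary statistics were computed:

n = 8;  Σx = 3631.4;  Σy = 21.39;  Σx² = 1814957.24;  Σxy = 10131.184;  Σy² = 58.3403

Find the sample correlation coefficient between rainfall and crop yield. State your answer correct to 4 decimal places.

Sxx = Σx² − (Σx)²/n = 1814957.24 − 1648383.245 = 166573.995
Sxy = Σxy − (Σx)(Σy)/n = 10131.184 − 9709.45575 = 421.72825
Syy = Σy² − (Σy)²/n = 58.3403 − 57.191513 = 1.148788
r = Sxy/√(Sxx·Syy) = 421.72825/√(191358.123281) = 421.72825/437.444995 = 0.964071

0.9641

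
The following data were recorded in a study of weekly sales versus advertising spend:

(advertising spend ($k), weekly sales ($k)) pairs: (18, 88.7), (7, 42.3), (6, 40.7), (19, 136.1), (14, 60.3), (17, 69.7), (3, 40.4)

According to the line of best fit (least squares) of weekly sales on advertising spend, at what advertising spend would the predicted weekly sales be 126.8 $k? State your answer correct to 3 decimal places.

25.195

n = 7, Σx = 84, Σy = 478.2, Σxy = 6873.1, Σx² = 1264
Sxx = Σx² − (Σx)²/n = 1264 − 1008 = 256
Sxy = Σxy − (Σx)(Σy)/n = 6873.1 − 5738.4 = 1134.7
b = Sxy/Sxx = 1134.7/256 = 4.432422
a = ȳ − b·x̄ = 68.314286 − 4.432422·12 = 15.125223
Set a + b·x = 126.8: x = (126.8 − 15.125223) / 4.432422 = 25.194979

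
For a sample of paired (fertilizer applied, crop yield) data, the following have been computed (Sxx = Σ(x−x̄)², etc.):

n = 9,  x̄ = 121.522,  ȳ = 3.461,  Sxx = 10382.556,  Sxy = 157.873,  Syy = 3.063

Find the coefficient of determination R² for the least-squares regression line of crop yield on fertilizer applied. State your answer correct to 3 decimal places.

R² = Sxy²/(Sxx·Syy) = (157.873)²/(10382.556·3.063) = 0.783726

0.784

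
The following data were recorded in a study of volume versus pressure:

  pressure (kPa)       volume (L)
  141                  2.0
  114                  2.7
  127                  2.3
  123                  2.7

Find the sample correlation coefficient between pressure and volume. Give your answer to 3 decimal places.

n = 4, Σx = 505, Σy = 9.7, Σxy = 1214, Σx² = 64135, Σy² = 23.87
Sxx = Σx² − (Σx)²/n = 64135 − 63756.25 = 378.75
Sxy = Σxy − (Σx)(Σy)/n = 1214 − 1224.625 = -10.625
Syy = Σy² − (Σy)²/n = 23.87 − 23.5225 = 0.3475
r = Sxy/√(Sxx·Syy) = -10.625/√(131.615625) = -10.625/11.472385 = -0.926137

-0.926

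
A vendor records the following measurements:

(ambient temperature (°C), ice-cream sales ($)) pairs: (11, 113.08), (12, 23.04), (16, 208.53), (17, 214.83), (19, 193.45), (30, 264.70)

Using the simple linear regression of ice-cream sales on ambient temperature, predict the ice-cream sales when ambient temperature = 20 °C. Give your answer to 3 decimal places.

194.412

n = 6, Σx = 105, Σy = 1017.63, Σxy = 20125.5, Σx² = 2071
Sxx = Σx² − (Σx)²/n = 2071 − 1837.5 = 233.5
Sxy = Σxy − (Σx)(Σy)/n = 20125.5 − 17808.525 = 2316.975
b = Sxy/Sxx = 2316.975/233.5 = 9.922805
a = ȳ − b·x̄ = 169.605 − 9.922805·17.5 = -4.044090
ŷ(20) = a + b·20 = -4.044090 + 9.922805·20 = 194.412013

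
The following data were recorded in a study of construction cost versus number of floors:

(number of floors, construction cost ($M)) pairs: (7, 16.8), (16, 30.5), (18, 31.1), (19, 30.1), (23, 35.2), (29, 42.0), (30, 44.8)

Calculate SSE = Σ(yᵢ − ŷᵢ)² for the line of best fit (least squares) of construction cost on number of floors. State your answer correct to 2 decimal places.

11.52

n = 7, Σx = 142, Σy = 230.5, Σxy = 5108.9, Σx² = 3260, Σy² = 8095.79
Sxx = Σx² − (Σx)²/n = 3260 − 2880.571429 = 379.428571
Sxy = Σxy − (Σx)(Σy)/n = 5108.9 − 4675.857143 = 433.042857
Syy = Σy² − (Σy)²/n = 8095.79 − 7590.035714 = 505.754286
b = Sxy/Sxx = 433.042857/379.428571 = 1.141303
SSE = Syy − b·Sxy = 505.754286 − 1.141303·433.042857 = 11.521299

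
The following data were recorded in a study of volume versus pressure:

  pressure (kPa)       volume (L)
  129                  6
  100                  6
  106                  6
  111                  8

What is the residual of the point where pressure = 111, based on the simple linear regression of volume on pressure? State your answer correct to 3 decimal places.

1.499

n = 4, Σx = 446, Σy = 26, Σxy = 2898, Σx² = 50198
Sxx = Σx² − (Σx)²/n = 50198 − 49729 = 469
Sxy = Σxy − (Σx)(Σy)/n = 2898 − 2899 = -1
b = Sxy/Sxx = -1/469 = -0.002132
a = ȳ − b·x̄ = 6.5 − (-0.002132)·111.5 = 6.737740
ŷ(111) = 6.737740 + (-0.002132)·111 = 6.501066
residual = y − ŷ = 8 − 6.501066 = 1.498934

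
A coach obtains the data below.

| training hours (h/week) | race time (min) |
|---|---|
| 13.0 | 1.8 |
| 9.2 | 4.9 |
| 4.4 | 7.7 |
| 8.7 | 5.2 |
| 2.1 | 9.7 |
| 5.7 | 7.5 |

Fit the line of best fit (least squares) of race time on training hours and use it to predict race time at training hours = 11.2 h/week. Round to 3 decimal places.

n = 6, Σx = 43.1, Σy = 36.8, Σxy = 210.72, Σx² = 385.59
Sxx = Σx² − (Σx)²/n = 385.59 − 309.601667 = 75.988333
Sxy = Σxy − (Σx)(Σy)/n = 210.72 − 264.346667 = -53.626667
b = Sxy/Sxx = -53.626667/75.988333 = -0.705722
a = ȳ − b·x̄ = 6.133333 − (-0.705722)·7.183333 = 11.202772
ŷ(11.2) = a + b·11.2 = 11.202772 + (-0.705722)·11.2 = 3.298682

3.299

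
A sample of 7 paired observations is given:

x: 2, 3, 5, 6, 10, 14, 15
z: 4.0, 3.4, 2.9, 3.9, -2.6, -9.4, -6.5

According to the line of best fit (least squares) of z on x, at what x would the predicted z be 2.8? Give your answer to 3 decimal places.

4.492

n = 7, Σx = 55, Σy = -4.3, Σxy = -199, Σx² = 595
Sxx = Σx² − (Σx)²/n = 595 − 432.142857 = 162.857143
Sxy = Σxy − (Σx)(Σy)/n = -199 − (-33.785714) = -165.214286
b = Sxy/Sxx = -165.214286/162.857143 = -1.014474
a = ȳ − b·x̄ = -0.614286 − (-1.014474)·7.857143 = 7.356579
Set a + b·x = 2.8: x = (2.8 − 7.356579) / (-1.014474) = 4.491569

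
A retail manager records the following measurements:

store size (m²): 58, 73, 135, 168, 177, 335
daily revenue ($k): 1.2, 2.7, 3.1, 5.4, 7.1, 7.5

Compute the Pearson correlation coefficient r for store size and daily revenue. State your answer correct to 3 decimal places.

0.868

n = 6, Σx = 946, Σy = 27, Σxy = 5361.6, Σx² = 198696, Σy² = 154.16
Sxx = Σx² − (Σx)²/n = 198696 − 149152.666667 = 49543.333333
Sxy = Σxy − (Σx)(Σy)/n = 5361.6 − 4257 = 1104.6
Syy = Σy² − (Σy)²/n = 154.16 − 121.5 = 32.66
r = Sxy/√(Sxx·Syy) = 1104.6/√(1618085.266667) = 1104.6/1272.039805 = 0.868369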